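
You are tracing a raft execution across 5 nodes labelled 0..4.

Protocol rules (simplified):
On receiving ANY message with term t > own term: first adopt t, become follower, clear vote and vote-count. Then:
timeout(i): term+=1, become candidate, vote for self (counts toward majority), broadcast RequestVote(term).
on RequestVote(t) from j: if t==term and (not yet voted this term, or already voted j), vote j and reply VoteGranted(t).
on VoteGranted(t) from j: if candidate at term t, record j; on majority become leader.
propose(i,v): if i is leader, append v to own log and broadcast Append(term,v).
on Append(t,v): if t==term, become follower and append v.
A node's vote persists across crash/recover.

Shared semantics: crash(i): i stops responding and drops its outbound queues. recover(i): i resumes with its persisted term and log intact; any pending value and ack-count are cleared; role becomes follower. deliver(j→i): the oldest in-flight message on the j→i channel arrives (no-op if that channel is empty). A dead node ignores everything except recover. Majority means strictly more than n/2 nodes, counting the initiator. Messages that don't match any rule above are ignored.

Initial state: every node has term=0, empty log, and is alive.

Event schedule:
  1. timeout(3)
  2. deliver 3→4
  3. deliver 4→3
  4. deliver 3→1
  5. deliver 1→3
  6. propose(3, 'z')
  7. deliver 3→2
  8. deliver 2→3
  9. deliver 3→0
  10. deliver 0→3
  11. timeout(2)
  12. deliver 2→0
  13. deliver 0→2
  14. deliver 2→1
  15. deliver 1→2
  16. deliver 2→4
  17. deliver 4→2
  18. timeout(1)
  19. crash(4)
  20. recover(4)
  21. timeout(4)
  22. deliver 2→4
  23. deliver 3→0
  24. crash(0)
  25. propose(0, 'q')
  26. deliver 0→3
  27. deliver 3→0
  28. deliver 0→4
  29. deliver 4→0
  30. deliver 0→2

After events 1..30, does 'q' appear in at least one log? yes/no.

no

step 1 timeout(3): 3={cand,t=1,log=-}
step 2 deliver 3→4: 4={foll,t=1,log=-}
step 3 deliver 4→3: —
step 4 deliver 3→1: 1={foll,t=1,log=-}
step 5 deliver 1→3: 3={lead,t=1,log=-}
step 6 propose(3,'z'): 3={lead,t=1,log=z}
step 7 deliver 3→2: 2={foll,t=1,log=-}
step 8 deliver 2→3: —
step 9 deliver 3→0: 0={foll,t=1,log=-}
step 10 deliver 0→3: —
step 11 timeout(2): 2={cand,t=2,log=-}
step 12 deliver 2→0: 0={foll,t=2,log=-}
step 13 deliver 0→2: —
step 14 deliver 2→1: 1={foll,t=2,log=-}
step 15 deliver 1→2: 2={lead,t=2,log=-}
step 16 deliver 2→4: 4={foll,t=2,log=-}
step 17 deliver 4→2: —
step 18 timeout(1): 1={cand,t=3,log=-}
step 19 crash(4): 4={✗foll,t=2,log=-}
step 20 recover(4): 4={foll,t=2,log=-}
step 21 timeout(4): 4={cand,t=3,log=-}
step 22 deliver 2→4: —
step 23 deliver 3→0: —
step 24 crash(0): 0={✗foll,t=2,log=-}
step 25 propose(0,'q'): —
step 26 deliver 0→3: —
step 27 deliver 3→0: —
step 28 deliver 0→4: —
step 29 deliver 4→0: —
step 30 deliver 0→2: —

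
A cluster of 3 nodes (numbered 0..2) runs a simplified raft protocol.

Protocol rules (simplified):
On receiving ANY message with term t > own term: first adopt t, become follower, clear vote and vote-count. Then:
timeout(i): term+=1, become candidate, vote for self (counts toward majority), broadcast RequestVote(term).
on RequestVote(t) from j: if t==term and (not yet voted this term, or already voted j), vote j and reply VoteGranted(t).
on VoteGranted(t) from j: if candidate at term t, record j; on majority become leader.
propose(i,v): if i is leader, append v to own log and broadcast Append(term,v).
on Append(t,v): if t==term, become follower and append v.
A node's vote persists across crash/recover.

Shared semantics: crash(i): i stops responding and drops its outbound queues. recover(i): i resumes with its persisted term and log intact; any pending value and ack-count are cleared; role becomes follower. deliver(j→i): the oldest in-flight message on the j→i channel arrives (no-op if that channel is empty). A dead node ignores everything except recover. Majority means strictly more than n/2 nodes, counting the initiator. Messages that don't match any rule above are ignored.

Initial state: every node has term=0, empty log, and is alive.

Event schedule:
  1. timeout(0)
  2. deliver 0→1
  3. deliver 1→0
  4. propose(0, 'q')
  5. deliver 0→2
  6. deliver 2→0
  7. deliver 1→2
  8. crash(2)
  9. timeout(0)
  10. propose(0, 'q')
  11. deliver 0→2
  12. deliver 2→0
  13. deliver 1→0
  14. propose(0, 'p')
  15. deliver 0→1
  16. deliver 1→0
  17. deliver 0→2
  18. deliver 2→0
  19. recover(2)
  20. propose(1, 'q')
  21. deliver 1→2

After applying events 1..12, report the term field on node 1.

[1] timeout(0) → N0(cand t1 [-])
[2] deliver 0→1 → N1(foll t1 [-])
[3] deliver 1→0 → N0(lead t1 [-])
[4] propose(0,'q') → N0(lead t1 [q])
[5] deliver 0→2 → N2(foll t1 [-])
[6] deliver 2→0 → ∅
[7] deliver 1→2 → ∅
[8] crash(2) → N2(✗foll t1 [-])
[9] timeout(0) → N0(cand t2 [q])
[10] propose(0,'q') → ∅
[11] deliver 0→2 → ∅
[12] deliver 2→0 → ∅

1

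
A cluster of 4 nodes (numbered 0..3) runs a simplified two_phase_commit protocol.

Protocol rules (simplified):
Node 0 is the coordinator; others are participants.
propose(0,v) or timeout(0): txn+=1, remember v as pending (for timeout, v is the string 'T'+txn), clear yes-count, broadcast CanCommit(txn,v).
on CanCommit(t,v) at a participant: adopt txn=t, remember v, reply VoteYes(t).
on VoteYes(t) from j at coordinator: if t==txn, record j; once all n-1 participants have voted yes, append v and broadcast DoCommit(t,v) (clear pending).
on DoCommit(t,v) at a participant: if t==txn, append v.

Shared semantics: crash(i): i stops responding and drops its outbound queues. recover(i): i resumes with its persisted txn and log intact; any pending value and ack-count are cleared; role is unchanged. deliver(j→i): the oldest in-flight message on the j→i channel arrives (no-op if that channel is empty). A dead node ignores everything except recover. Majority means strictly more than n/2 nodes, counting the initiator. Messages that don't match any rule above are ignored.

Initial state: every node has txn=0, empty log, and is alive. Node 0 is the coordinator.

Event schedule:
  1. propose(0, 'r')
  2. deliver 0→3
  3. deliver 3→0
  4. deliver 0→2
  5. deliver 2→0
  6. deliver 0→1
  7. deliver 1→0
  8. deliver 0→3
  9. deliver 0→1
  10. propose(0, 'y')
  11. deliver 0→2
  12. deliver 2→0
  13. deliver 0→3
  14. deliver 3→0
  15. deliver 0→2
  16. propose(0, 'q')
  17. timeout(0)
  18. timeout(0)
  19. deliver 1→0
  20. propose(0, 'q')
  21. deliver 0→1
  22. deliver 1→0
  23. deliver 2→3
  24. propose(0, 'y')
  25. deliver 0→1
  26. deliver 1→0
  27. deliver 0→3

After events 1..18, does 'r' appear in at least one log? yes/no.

after 1 — propose(0,'r'): n0:coor/t1/[-]
after 2 — deliver 0→3: n3:part/t1/[-]
after 3 — deliver 3→0: ·
after 4 — deliver 0→2: n2:part/t1/[-]
after 5 — deliver 2→0: ·
after 6 — deliver 0→1: n1:part/t1/[-]
after 7 — deliver 1→0: n0:coor/t1/[r]
after 8 — deliver 0→3: n3:part/t1/[r]
after 9 — deliver 0→1: n1:part/t1/[r]
after 10 — propose(0,'y'): n0:coor/t2/[r]
after 11 — deliver 0→2: n2:part/t1/[r]
after 12 — deliver 2→0: ·
after 13 — deliver 0→3: n3:part/t2/[r]
after 14 — deliver 3→0: ·
after 15 — deliver 0→2: n2:part/t2/[r]
after 16 — propose(0,'q'): n0:coor/t3/[r]
after 17 — timeout(0): n0:coor/t4/[r]
after 18 — timeout(0): n0:coor/t5/[r]

yes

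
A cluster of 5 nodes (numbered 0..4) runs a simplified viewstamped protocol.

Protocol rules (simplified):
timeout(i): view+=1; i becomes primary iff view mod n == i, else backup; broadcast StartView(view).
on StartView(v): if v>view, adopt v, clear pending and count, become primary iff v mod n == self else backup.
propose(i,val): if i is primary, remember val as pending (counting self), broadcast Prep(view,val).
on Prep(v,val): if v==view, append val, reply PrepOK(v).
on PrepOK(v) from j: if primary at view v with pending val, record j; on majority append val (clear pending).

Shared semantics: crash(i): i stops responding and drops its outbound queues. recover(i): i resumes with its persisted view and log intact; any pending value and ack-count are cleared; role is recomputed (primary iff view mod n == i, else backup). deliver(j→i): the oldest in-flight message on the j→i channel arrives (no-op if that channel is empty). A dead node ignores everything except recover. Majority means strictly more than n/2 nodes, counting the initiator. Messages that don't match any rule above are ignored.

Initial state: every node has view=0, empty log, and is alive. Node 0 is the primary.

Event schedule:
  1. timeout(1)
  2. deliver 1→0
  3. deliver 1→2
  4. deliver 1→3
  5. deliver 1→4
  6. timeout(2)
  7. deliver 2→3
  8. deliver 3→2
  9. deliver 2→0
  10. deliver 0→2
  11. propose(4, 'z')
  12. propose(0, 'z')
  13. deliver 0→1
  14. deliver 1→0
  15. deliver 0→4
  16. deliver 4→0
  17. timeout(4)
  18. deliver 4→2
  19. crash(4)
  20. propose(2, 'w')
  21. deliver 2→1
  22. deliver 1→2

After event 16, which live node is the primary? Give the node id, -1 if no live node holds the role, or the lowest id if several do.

1

after 1 — timeout(1): n1:prim/v1/[-]
after 2 — deliver 1→0: n0:back/v1/[-]
after 3 — deliver 1→2: n2:back/v1/[-]
after 4 — deliver 1→3: n3:back/v1/[-]
after 5 — deliver 1→4: n4:back/v1/[-]
after 6 — timeout(2): n2:prim/v2/[-]
after 7 — deliver 2→3: n3:back/v2/[-]
after 8 — deliver 3→2: ·
after 9 — deliver 2→0: n0:back/v2/[-]
after 10 — deliver 0→2: ·
after 11 — propose(4,'z'): ·
after 12 — propose(0,'z'): ·
after 13 — deliver 0→1: ·
after 14 — deliver 1→0: ·
after 15 — deliver 0→4: ·
after 16 — deliver 4→0: ·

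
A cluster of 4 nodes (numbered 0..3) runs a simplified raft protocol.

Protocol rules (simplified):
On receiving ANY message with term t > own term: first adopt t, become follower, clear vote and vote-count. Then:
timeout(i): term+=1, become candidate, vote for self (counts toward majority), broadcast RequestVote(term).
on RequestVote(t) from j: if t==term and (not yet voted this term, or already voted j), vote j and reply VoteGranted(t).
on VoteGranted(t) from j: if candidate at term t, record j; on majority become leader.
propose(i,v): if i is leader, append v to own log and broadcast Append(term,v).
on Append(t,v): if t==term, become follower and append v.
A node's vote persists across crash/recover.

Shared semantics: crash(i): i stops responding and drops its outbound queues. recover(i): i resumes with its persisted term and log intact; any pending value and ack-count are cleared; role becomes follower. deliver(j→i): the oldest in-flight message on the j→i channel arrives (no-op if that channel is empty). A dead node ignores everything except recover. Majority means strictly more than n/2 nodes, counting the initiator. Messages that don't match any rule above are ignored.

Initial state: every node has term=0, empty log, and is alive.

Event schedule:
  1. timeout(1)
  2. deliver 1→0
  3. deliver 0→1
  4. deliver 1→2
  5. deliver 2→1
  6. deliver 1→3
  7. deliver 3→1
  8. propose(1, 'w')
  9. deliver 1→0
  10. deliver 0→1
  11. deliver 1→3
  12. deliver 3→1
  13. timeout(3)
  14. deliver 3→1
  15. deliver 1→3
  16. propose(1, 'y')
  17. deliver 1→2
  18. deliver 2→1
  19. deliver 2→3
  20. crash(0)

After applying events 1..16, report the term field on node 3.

step 1 timeout(1): 1={cand,t=1,log=-}
step 2 deliver 1→0: 0={foll,t=1,log=-}
step 3 deliver 0→1: —
step 4 deliver 1→2: 2={foll,t=1,log=-}
step 5 deliver 2→1: 1={lead,t=1,log=-}
step 6 deliver 1→3: 3={foll,t=1,log=-}
step 7 deliver 3→1: —
step 8 propose(1,'w'): 1={lead,t=1,log=w}
step 9 deliver 1→0: 0={foll,t=1,log=w}
step 10 deliver 0→1: —
step 11 deliver 1→3: 3={foll,t=1,log=w}
step 12 deliver 3→1: —
step 13 timeout(3): 3={cand,t=2,log=w}
step 14 deliver 3→1: 1={foll,t=2,log=w}
step 15 deliver 1→3: —
step 16 propose(1,'y'): —

2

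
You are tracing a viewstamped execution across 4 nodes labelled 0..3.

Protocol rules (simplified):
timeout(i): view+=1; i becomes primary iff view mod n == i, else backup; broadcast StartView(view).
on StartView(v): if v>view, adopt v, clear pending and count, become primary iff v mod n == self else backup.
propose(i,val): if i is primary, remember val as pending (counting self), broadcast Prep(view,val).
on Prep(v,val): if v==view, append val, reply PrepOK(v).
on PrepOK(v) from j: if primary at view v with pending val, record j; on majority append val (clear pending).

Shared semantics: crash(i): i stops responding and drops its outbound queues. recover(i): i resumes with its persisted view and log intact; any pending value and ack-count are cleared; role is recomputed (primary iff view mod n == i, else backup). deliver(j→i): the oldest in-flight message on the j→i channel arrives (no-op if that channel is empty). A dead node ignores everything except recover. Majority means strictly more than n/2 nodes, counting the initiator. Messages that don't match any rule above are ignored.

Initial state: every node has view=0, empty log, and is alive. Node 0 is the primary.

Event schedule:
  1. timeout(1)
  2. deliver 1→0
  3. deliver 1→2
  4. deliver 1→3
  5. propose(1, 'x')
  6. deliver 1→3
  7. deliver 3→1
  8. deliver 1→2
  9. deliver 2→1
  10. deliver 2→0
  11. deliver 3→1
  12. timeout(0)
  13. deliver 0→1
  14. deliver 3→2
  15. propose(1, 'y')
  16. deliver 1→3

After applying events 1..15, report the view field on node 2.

1. timeout(1):  <1:prim v1 ->
2. deliver 1→0:  <0:back v1 ->
3. deliver 1→2:  <2:back v1 ->
4. deliver 1→3:  <3:back v1 ->
5. propose(1,'x'):  nop
6. deliver 1→3:  <3:back v1 x>
7. deliver 3→1:  nop
8. deliver 1→2:  <2:back v1 x>
9. deliver 2→1:  <1:prim v1 x>
10. deliver 2→0:  nop
11. deliver 3→1:  nop
12. timeout(0):  <0:back v2 ->
13. deliver 0→1:  <1:back v2 x>
14. deliver 3→2:  nop
15. propose(1,'y'):  nop

1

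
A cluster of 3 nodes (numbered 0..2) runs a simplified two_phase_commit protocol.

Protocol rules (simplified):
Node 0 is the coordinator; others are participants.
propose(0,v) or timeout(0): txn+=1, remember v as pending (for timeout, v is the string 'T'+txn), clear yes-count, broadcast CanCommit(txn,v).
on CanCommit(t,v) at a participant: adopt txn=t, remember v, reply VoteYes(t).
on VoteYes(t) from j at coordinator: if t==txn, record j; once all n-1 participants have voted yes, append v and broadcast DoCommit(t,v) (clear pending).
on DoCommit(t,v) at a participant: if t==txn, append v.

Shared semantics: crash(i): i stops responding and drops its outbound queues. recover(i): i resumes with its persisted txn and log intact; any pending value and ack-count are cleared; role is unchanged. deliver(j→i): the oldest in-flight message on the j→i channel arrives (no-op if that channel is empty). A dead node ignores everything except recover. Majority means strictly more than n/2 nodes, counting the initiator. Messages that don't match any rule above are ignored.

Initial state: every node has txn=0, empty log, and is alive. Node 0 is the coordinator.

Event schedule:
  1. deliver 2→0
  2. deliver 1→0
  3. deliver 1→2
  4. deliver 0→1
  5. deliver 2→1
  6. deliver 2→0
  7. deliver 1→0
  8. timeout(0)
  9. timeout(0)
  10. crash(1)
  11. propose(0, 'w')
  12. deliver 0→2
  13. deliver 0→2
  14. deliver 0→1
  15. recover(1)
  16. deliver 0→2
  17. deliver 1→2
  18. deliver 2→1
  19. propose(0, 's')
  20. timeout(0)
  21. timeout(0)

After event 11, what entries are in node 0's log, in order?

empty

[1] deliver 2→0 → ∅
[2] deliver 1→0 → ∅
[3] deliver 1→2 → ∅
[4] deliver 0→1 → ∅
[5] deliver 2→1 → ∅
[6] deliver 2→0 → ∅
[7] deliver 1→0 → ∅
[8] timeout(0) → N0(coor t1 [-])
[9] timeout(0) → N0(coor t2 [-])
[10] crash(1) → N1(✗part t0 [-])
[11] propose(0,'w') → N0(coor t3 [-])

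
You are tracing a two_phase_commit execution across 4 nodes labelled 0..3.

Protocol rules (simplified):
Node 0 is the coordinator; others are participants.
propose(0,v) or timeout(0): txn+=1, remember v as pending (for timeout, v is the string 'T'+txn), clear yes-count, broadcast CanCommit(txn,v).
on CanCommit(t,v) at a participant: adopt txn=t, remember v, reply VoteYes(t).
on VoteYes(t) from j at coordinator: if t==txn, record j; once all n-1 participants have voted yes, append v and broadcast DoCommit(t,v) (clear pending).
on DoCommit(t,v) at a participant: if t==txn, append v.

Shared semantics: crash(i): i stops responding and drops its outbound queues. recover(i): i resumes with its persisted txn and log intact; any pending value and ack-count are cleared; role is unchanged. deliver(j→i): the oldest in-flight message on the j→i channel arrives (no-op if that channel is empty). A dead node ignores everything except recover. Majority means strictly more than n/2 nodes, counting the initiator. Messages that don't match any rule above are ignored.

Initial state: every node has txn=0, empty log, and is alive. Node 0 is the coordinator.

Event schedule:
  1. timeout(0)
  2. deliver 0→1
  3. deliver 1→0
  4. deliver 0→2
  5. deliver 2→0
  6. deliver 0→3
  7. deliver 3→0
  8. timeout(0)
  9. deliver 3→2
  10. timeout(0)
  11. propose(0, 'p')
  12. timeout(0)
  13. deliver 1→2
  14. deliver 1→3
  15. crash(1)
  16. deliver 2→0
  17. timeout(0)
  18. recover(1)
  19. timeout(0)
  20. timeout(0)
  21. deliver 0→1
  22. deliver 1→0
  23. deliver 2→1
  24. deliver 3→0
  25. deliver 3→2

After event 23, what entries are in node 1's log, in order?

1. timeout(0):  <0:coor t1 ->
2. deliver 0→1:  <1:part t1 ->
3. deliver 1→0:  nop
4. deliver 0→2:  <2:part t1 ->
5. deliver 2→0:  nop
6. deliver 0→3:  <3:part t1 ->
7. deliver 3→0:  <0:coor t1 T1>
8. timeout(0):  <0:coor t2 T1>
9. deliver 3→2:  nop
10. timeout(0):  <0:coor t3 T1>
11. propose(0,'p'):  <0:coor t4 T1>
12. timeout(0):  <0:coor t5 T1>
13. deliver 1→2:  nop
14. deliver 1→3:  nop
15. crash(1):  <1:✗part t1 ->
16. deliver 2→0:  nop
17. timeout(0):  <0:coor t6 T1>
18. recover(1):  <1:part t1 ->
19. timeout(0):  <0:coor t7 T1>
20. timeout(0):  <0:coor t8 T1>
21. deliver 0→1:  <1:part t1 T1>
22. deliver 1→0:  nop
23. deliver 2→1:  nop

T1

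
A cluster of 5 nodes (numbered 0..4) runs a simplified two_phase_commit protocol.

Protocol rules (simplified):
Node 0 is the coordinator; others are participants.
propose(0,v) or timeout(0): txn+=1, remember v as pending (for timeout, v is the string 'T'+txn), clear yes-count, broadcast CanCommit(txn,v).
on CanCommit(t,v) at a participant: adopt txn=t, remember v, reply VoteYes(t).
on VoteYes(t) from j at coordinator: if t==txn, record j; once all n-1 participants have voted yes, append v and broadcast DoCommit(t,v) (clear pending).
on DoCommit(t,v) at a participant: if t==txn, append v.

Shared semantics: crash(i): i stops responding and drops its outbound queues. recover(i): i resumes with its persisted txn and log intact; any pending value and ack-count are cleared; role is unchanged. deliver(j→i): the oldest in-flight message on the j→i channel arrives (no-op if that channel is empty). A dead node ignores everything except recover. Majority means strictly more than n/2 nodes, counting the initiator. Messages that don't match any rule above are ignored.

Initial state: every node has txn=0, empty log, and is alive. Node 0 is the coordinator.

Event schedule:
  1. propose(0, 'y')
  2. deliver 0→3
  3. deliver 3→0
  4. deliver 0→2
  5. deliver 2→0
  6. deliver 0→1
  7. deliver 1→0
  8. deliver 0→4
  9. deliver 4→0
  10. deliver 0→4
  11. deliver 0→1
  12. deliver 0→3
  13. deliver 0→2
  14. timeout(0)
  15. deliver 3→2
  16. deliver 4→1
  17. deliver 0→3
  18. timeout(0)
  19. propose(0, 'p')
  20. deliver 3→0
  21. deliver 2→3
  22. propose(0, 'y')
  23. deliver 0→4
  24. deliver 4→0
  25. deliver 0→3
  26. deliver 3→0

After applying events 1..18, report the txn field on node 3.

2

step 1 propose(0,'y'): 0={coor,t=1,log=-}
step 2 deliver 0→3: 3={part,t=1,log=-}
step 3 deliver 3→0: —
step 4 deliver 0→2: 2={part,t=1,log=-}
step 5 deliver 2→0: —
step 6 deliver 0→1: 1={part,t=1,log=-}
step 7 deliver 1→0: —
step 8 deliver 0→4: 4={part,t=1,log=-}
step 9 deliver 4→0: 0={coor,t=1,log=y}
step 10 deliver 0→4: 4={part,t=1,log=y}
step 11 deliver 0→1: 1={part,t=1,log=y}
step 12 deliver 0→3: 3={part,t=1,log=y}
step 13 deliver 0→2: 2={part,t=1,log=y}
step 14 timeout(0): 0={coor,t=2,log=y}
step 15 deliver 3→2: —
step 16 deliver 4→1: —
step 17 deliver 0→3: 3={part,t=2,log=y}
step 18 timeout(0): 0={coor,t=3,log=y}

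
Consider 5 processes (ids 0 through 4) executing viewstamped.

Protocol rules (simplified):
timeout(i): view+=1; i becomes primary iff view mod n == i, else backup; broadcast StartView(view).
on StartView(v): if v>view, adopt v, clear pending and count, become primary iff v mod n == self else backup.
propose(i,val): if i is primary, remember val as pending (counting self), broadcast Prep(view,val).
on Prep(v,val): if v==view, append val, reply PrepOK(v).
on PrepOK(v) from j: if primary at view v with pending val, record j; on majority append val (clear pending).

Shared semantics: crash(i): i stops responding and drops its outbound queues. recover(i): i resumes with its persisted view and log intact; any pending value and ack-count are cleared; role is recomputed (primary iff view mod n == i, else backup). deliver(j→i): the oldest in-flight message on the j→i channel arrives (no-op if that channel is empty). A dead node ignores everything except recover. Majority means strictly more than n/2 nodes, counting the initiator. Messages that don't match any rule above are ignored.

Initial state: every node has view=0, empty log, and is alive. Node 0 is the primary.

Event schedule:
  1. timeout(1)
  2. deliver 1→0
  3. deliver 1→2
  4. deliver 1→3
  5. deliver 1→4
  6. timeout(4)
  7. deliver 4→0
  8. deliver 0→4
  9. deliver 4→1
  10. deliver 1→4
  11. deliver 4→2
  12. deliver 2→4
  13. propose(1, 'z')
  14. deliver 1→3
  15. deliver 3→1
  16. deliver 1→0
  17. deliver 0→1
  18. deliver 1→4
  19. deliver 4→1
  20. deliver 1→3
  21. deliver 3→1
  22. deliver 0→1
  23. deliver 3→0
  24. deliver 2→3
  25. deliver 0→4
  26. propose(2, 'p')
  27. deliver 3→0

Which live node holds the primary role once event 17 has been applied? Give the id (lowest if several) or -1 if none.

2

[1] timeout(1) → N1(prim v1 [-])
[2] deliver 1→0 → N0(back v1 [-])
[3] deliver 1→2 → N2(back v1 [-])
[4] deliver 1→3 → N3(back v1 [-])
[5] deliver 1→4 → N4(back v1 [-])
[6] timeout(4) → N4(back v2 [-])
[7] deliver 4→0 → N0(back v2 [-])
[8] deliver 0→4 → ∅
[9] deliver 4→1 → N1(back v2 [-])
[10] deliver 1→4 → ∅
[11] deliver 4→2 → N2(prim v2 [-])
[12] deliver 2→4 → ∅
[13] propose(1,'z') → ∅
[14] deliver 1→3 → ∅
[15] deliver 3→1 → ∅
[16] deliver 1→0 → ∅
[17] deliver 0→1 → ∅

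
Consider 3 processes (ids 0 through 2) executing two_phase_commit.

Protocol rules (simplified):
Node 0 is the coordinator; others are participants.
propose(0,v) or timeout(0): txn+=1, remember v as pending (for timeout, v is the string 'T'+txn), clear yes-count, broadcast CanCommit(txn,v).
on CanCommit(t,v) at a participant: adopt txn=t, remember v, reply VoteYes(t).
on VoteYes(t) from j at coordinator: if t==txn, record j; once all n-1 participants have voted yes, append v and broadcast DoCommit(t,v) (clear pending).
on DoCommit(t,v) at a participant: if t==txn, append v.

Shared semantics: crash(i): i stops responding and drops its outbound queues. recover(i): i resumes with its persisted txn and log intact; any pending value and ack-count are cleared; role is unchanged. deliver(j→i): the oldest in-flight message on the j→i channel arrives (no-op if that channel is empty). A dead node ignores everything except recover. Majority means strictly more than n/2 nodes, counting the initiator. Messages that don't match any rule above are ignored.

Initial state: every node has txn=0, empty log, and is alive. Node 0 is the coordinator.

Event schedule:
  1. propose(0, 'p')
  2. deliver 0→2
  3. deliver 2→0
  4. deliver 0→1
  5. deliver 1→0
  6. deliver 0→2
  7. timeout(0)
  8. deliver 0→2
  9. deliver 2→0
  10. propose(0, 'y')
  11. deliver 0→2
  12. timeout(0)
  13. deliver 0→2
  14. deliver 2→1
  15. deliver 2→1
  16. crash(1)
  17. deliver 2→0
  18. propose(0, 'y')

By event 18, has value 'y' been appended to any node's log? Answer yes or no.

no

[1] propose(0,'p') → N0(coor t1 [-])
[2] deliver 0→2 → N2(part t1 [-])
[3] deliver 2→0 → ∅
[4] deliver 0→1 → N1(part t1 [-])
[5] deliver 1→0 → N0(coor t1 [p])
[6] deliver 0→2 → N2(part t1 [p])
[7] timeout(0) → N0(coor t2 [p])
[8] deliver 0→2 → N2(part t2 [p])
[9] deliver 2→0 → ∅
[10] propose(0,'y') → N0(coor t3 [p])
[11] deliver 0→2 → N2(part t3 [p])
[12] timeout(0) → N0(coor t4 [p])
[13] deliver 0→2 → N2(part t4 [p])
[14] deliver 2→1 → ∅
[15] deliver 2→1 → ∅
[16] crash(1) → N1(✗part t1 [-])
[17] deliver 2→0 → ∅
[18] propose(0,'y') → N0(coor t5 [p])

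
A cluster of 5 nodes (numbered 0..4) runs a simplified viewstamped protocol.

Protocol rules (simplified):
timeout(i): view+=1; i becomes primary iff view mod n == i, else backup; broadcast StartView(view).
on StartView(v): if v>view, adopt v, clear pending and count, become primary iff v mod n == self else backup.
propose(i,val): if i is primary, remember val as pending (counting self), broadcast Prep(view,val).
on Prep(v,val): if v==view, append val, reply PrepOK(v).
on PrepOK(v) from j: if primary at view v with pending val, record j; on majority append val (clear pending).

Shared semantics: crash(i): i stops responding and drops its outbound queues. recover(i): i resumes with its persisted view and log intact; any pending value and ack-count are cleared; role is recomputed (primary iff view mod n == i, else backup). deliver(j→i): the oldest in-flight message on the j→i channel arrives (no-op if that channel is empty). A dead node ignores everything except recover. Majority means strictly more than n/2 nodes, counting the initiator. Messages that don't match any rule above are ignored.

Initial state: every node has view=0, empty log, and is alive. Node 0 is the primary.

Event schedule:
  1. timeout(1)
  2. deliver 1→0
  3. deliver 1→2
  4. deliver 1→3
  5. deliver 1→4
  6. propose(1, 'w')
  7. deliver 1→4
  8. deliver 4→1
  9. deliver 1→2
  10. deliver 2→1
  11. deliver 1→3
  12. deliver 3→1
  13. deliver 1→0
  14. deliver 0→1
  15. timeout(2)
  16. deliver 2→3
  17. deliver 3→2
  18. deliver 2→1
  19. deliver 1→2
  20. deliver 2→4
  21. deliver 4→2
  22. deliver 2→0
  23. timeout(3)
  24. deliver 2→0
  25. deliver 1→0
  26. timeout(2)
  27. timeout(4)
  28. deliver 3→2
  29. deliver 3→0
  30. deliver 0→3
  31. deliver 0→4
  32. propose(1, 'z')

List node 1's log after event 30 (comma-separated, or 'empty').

[1] timeout(1) → N1(prim v1 [-])
[2] deliver 1→0 → N0(back v1 [-])
[3] deliver 1→2 → N2(back v1 [-])
[4] deliver 1→3 → N3(back v1 [-])
[5] deliver 1→4 → N4(back v1 [-])
[6] propose(1,'w') → ∅
[7] deliver 1→4 → N4(back v1 [w])
[8] deliver 4→1 → ∅
[9] deliver 1→2 → N2(back v1 [w])
[10] deliver 2→1 → N1(prim v1 [w])
[11] deliver 1→3 → N3(back v1 [w])
[12] deliver 3→1 → ∅
[13] deliver 1→0 → N0(back v1 [w])
[14] deliver 0→1 → ∅
[15] timeout(2) → N2(prim v2 [w])
[16] deliver 2→3 → N3(back v2 [w])
[17] deliver 3→2 → ∅
[18] deliver 2→1 → N1(back v2 [w])
[19] deliver 1→2 → ∅
[20] deliver 2→4 → N4(back v2 [w])
[21] deliver 4→2 → ∅
[22] deliver 2→0 → N0(back v2 [w])
[23] timeout(3) → N3(prim v3 [w])
[24] deliver 2→0 → ∅
[25] deliver 1→0 → ∅
[26] timeout(2) → N2(back v3 [w])
[27] timeout(4) → N4(back v3 [w])
[28] deliver 3→2 → ∅
[29] deliver 3→0 → N0(back v3 [w])
[30] deliver 0→3 → ∅

w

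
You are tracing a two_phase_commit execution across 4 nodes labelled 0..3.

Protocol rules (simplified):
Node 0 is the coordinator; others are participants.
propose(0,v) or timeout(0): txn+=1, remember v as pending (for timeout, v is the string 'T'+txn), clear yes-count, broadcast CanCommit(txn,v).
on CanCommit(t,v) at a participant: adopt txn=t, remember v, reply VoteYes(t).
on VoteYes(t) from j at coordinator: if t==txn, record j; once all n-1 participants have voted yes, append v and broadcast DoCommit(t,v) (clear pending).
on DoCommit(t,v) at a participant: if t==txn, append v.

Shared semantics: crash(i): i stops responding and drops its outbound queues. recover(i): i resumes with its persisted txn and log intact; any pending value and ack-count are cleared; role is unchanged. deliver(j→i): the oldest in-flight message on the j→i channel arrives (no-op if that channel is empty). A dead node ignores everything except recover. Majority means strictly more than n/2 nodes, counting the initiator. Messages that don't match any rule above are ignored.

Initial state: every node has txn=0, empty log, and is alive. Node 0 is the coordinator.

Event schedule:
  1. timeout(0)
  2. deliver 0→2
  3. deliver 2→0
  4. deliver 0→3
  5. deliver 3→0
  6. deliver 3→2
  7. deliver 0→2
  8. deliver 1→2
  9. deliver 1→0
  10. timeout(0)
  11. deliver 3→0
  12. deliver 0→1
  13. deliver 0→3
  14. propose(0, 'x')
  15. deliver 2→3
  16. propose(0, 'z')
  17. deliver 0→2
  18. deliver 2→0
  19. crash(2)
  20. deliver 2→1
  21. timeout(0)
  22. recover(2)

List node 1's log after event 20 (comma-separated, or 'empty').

empty

step 1 timeout(0): 0={coor,t=1,log=-}
step 2 deliver 0→2: 2={part,t=1,log=-}
step 3 deliver 2→0: —
step 4 deliver 0→3: 3={part,t=1,log=-}
step 5 deliver 3→0: —
step 6 deliver 3→2: —
step 7 deliver 0→2: —
step 8 deliver 1→2: —
step 9 deliver 1→0: —
step 10 timeout(0): 0={coor,t=2,log=-}
step 11 deliver 3→0: —
step 12 deliver 0→1: 1={part,t=1,log=-}
step 13 deliver 0→3: 3={part,t=2,log=-}
step 14 propose(0,'x'): 0={coor,t=3,log=-}
step 15 deliver 2→3: —
step 16 propose(0,'z'): 0={coor,t=4,log=-}
step 17 deliver 0→2: 2={part,t=2,log=-}
step 18 deliver 2→0: —
step 19 crash(2): 2={✗part,t=2,log=-}
step 20 deliver 2→1: —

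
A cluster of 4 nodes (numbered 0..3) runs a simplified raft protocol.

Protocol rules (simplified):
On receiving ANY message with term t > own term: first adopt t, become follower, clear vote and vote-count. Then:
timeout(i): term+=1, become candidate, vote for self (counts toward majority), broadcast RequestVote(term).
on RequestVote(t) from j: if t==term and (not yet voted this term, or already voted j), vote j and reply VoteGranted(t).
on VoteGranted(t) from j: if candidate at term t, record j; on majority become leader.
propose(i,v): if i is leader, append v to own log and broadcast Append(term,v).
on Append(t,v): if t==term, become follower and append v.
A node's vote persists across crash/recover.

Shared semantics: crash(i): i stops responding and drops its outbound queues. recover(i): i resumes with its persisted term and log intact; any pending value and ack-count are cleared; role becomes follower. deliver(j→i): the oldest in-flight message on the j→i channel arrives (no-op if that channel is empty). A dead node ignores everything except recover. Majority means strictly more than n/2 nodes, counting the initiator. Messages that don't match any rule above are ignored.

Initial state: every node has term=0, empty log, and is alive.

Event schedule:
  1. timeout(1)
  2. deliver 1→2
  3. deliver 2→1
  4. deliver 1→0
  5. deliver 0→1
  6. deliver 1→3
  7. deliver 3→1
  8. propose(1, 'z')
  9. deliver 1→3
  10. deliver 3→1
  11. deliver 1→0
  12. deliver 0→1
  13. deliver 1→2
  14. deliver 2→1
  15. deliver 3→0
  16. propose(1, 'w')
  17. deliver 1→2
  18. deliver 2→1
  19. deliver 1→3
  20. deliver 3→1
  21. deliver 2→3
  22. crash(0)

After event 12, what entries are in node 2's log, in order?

empty

[1] timeout(1) → N1(cand t1 [-])
[2] deliver 1→2 → N2(foll t1 [-])
[3] deliver 2→1 → ∅
[4] deliver 1→0 → N0(foll t1 [-])
[5] deliver 0→1 → N1(lead t1 [-])
[6] deliver 1→3 → N3(foll t1 [-])
[7] deliver 3→1 → ∅
[8] propose(1,'z') → N1(lead t1 [z])
[9] deliver 1→3 → N3(foll t1 [z])
[10] deliver 3→1 → ∅
[11] deliver 1→0 → N0(foll t1 [z])
[12] deliver 0→1 → ∅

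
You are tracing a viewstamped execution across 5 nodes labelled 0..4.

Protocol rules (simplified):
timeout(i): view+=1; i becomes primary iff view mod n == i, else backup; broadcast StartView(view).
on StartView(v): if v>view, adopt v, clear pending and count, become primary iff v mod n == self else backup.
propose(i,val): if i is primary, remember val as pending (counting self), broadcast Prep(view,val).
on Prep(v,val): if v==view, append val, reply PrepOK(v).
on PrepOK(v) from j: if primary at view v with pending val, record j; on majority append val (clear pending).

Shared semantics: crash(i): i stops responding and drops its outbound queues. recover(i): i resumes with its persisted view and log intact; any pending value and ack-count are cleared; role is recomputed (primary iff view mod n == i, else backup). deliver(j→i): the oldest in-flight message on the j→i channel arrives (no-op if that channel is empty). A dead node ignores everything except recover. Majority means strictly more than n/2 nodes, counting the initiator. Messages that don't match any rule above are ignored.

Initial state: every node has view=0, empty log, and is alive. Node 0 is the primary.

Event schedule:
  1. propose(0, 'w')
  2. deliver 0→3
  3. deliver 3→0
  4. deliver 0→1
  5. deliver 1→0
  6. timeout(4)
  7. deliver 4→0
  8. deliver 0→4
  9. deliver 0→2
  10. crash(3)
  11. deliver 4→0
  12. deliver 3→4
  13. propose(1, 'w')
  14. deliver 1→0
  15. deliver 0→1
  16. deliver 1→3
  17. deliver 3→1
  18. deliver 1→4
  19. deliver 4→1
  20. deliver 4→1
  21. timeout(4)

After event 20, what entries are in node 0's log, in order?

w

[1] propose(0,'w') → ∅
[2] deliver 0→3 → N3(back v0 [w])
[3] deliver 3→0 → ∅
[4] deliver 0→1 → N1(back v0 [w])
[5] deliver 1→0 → N0(prim v0 [w])
[6] timeout(4) → N4(back v1 [-])
[7] deliver 4→0 → N0(back v1 [w])
[8] deliver 0→4 → ∅
[9] deliver 0→2 → N2(back v0 [w])
[10] crash(3) → N3(✗back v0 [w])
[11] deliver 4→0 → ∅
[12] deliver 3→4 → ∅
[13] propose(1,'w') → ∅
[14] deliver 1→0 → ∅
[15] deliver 0→1 → ∅
[16] deliver 1→3 → ∅
[17] deliver 3→1 → ∅
[18] deliver 1→4 → ∅
[19] deliver 4→1 → N1(prim v1 [w])
[20] deliver 4→1 → ∅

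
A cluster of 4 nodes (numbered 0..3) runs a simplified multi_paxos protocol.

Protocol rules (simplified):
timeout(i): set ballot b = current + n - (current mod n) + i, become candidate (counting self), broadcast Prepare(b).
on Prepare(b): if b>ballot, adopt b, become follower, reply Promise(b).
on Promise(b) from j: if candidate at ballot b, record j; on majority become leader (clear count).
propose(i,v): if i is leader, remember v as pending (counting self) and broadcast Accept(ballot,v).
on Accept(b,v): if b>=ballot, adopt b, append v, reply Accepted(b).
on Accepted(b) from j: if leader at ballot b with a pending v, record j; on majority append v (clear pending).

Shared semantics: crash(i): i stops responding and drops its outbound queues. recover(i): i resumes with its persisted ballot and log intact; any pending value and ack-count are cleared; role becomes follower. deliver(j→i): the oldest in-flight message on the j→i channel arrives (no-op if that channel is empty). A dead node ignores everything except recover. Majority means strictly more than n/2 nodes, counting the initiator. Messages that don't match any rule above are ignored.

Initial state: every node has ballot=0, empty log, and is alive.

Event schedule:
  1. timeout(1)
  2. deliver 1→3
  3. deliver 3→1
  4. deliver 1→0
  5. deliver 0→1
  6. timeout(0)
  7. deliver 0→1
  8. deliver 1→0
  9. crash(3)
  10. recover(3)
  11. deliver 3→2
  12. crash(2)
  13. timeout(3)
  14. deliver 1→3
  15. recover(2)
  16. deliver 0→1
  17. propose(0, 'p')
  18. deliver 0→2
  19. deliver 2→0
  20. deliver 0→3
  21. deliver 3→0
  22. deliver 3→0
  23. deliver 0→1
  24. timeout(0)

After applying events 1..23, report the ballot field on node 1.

after 1 — timeout(1): n1:cand/b5/[-]
after 2 — deliver 1→3: n3:foll/b5/[-]
after 3 — deliver 3→1: ·
after 4 — deliver 1→0: n0:foll/b5/[-]
after 5 — deliver 0→1: n1:lead/b5/[-]
after 6 — timeout(0): n0:cand/b8/[-]
after 7 — deliver 0→1: n1:foll/b8/[-]
after 8 — deliver 1→0: ·
after 9 — crash(3): n3:✗foll/b5/[-]
after 10 — recover(3): n3:foll/b5/[-]
after 11 — deliver 3→2: ·
after 12 — crash(2): n2:✗foll/b0/[-]
after 13 — timeout(3): n3:cand/b11/[-]
after 14 — deliver 1→3: ·
after 15 — recover(2): n2:foll/b0/[-]
after 16 — deliver 0→1: ·
after 17 — propose(0,'p'): ·
after 18 — deliver 0→2: n2:foll/b8/[-]
after 19 — deliver 2→0: n0:lead/b8/[-]
after 20 — deliver 0→3: ·
after 21 — deliver 3→0: n0:foll/b11/[-]
after 22 — deliver 3→0: ·
after 23 — deliver 0→1: ·

8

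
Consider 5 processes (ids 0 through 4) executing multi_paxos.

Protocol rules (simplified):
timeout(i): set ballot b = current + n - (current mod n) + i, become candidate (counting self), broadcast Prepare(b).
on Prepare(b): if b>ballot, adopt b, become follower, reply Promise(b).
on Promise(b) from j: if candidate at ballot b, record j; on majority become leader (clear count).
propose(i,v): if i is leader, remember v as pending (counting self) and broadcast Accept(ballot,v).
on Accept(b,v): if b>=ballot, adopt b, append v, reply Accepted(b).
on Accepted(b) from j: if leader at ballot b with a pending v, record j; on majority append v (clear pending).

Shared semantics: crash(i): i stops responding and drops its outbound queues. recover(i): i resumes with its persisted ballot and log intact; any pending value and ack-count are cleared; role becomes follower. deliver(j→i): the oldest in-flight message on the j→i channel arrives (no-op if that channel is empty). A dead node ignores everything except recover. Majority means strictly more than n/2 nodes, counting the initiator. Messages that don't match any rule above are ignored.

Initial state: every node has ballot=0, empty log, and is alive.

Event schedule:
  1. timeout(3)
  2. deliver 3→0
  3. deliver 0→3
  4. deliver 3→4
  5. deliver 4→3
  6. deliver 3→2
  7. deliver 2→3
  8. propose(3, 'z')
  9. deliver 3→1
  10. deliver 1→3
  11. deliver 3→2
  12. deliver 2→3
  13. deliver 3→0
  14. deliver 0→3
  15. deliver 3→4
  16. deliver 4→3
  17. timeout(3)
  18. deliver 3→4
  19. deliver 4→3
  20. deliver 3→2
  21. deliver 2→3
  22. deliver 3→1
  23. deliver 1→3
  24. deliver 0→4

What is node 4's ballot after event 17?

8

step 1 timeout(3): 3={cand,b=8,log=-}
step 2 deliver 3→0: 0={foll,b=8,log=-}
step 3 deliver 0→3: —
step 4 deliver 3→4: 4={foll,b=8,log=-}
step 5 deliver 4→3: 3={lead,b=8,log=-}
step 6 deliver 3→2: 2={foll,b=8,log=-}
step 7 deliver 2→3: —
step 8 propose(3,'z'): —
step 9 deliver 3→1: 1={foll,b=8,log=-}
step 10 deliver 1→3: —
step 11 deliver 3→2: 2={foll,b=8,log=z}
step 12 deliver 2→3: —
step 13 deliver 3→0: 0={foll,b=8,log=z}
step 14 deliver 0→3: 3={lead,b=8,log=z}
step 15 deliver 3→4: 4={foll,b=8,log=z}
step 16 deliver 4→3: —
step 17 timeout(3): 3={cand,b=13,log=z}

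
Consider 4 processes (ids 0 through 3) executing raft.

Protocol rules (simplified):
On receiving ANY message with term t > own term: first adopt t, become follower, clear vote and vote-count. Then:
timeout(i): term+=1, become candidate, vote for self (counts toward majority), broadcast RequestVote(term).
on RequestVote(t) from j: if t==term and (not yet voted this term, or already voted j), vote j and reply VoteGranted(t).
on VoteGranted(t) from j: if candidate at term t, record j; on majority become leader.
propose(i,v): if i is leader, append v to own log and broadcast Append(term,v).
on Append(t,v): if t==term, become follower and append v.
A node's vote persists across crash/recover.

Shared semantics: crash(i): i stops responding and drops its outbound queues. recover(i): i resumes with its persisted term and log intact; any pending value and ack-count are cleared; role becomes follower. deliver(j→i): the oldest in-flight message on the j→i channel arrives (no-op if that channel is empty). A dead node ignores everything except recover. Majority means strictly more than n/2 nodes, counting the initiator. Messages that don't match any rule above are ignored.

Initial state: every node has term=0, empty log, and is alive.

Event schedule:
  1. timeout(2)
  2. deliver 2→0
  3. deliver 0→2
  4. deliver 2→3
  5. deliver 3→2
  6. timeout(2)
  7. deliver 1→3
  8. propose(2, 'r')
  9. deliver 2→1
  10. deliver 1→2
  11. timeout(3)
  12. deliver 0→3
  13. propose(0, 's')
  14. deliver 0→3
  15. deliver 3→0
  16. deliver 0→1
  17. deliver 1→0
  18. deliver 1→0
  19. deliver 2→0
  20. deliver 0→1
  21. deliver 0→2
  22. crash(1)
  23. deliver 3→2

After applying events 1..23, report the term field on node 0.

1. timeout(2):  <2:cand t1 ->
2. deliver 2→0:  <0:foll t1 ->
3. deliver 0→2:  nop
4. deliver 2→3:  <3:foll t1 ->
5. deliver 3→2:  <2:lead t1 ->
6. timeout(2):  <2:cand t2 ->
7. deliver 1→3:  nop
8. propose(2,'r'):  nop
9. deliver 2→1:  <1:foll t1 ->
10. deliver 1→2:  nop
11. timeout(3):  <3:cand t2 ->
12. deliver 0→3:  nop
13. propose(0,'s'):  nop
14. deliver 0→3:  nop
15. deliver 3→0:  <0:foll t2 ->
16. deliver 0→1:  nop
17. deliver 1→0:  nop
18. deliver 1→0:  nop
19. deliver 2→0:  nop
20. deliver 0→1:  nop
21. deliver 0→2:  nop
22. crash(1):  <1:✗foll t1 ->
23. deliver 3→2:  nop

2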